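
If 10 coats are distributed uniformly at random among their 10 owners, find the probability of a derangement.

Use the recurrence D(n) = (n-1)(D(n-1) + D(n-2)) with D(0)=1, D(1)=0.
Building up: D(2)=1, D(3)=2, D(4)=9, D(5)=44, D(6)=265, D(7)=1854, D(8)=14833, D(9)=133496, D(10)=1334961.
Total arrangements: 10! = 3628800.
Probability = D(10)/10! = 16481/44800.

Final answer: D(10)/10! = 1334961/3628800 = 0.367879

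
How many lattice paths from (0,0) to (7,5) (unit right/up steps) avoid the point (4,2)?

Total paths to (7,5): C(12,5) = 792.
Paths through (4,2): C(6,2) x C(6,3) = 300.
Avoiding (4,2): 792 - 300.

Final answer: 492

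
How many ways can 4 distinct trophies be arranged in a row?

The number of ways to arrange 4 distinct objects is 4!.

Final answer: 4! = 24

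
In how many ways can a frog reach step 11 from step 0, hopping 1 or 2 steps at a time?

Condition on the final move: it is a 1-step (f(n-1) ways to get there) or a 2-step (f(n-2) ways), so f(n) = f(n-1) + f(n-2), with f(1)=1, f(2)=2.
Building up term by term: f(1)=1, f(2)=2, f(3)=3, f(4)=5, f(5)=8, f(6)=13, f(7)=21, f(8)=34, f(9)=55, f(10)=89, f(11)=144.

Final answer: 144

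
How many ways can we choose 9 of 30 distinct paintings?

C(30,9) = 30!/(9! x 21!).

Final answer: \binom{30}{9} = 14307150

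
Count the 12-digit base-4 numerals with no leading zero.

Leading digit: 3 options (nonzero). Other 11 digit(s): 4 options each.
Total: 3 x 4^11.

Final answer: 12582912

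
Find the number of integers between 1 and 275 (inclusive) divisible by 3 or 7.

Multiples of 3: 91. Multiples of 7: 39. Of both (lcm=21): 13.
By inclusion-exclusion: 91 + 39 - 13.

Final answer: 117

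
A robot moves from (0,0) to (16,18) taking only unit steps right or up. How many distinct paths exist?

Each path has 16 right steps and 18 up steps in some order (34 steps total).
Choose which 18 of the 34 steps are up: C(34,18).

Final answer: C(34,18) = 2203961430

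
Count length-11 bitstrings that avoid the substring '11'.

Classify by the final bit: ...0 gives a(n-1) strings, ...01 gives a(n-2) strings. Thus a(n) = a(n-1) + a(n-2) with a(1)=2, a(2)=3.
Computing successive values: a(1)=2, a(2)=3, a(3)=5, a(4)=8, a(5)=13, a(6)=21, a(7)=34, a(8)=55, a(9)=89, a(10)=144, a(11)=233.

Final answer: 233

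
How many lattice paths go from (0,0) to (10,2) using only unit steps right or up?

Each path has 10 right steps and 2 up steps in some order (12 steps total).
Choose which 2 of the 12 steps are up: C(12,2).

Final answer: C(12,2) = 66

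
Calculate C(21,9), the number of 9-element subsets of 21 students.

C(21,9) = 21!/(9! x 12!).

Final answer: \binom{21}{9} = 293930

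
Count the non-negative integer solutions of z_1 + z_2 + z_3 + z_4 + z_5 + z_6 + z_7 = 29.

Stars and bars with 29 stars and 6 bars:
C(29+7-1, 7-1) = C(35,6).

Final answer: C(35,6) = 1623160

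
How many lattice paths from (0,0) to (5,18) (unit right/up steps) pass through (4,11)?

Paths (0,0)->(4,11): C(15,11) = 1365.
Paths (4,11)->(5,18): C(8,7) = 8.
By multiplication principle: 1365 x 8.

Final answer: 10920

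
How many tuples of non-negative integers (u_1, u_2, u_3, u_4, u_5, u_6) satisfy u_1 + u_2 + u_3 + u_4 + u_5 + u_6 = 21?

Stars and bars with 21 stars and 5 bars:
C(21+6-1, 6-1) = C(26,5).

Final answer: C(26,5) = 65780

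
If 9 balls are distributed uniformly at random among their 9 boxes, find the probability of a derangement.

D(n) = (n-1)(D(n-1) + D(n-2)), D(0)=1, D(1)=0.
Building up: D(2)=1, D(3)=2, D(4)=9, D(5)=44, D(6)=265, D(7)=1854, D(8)=14833, D(9)=133496.
Total arrangements: 9! = 362880.
Probability = D(9)/9! = 16687/45360.

Final answer: D(9)/9! = 133496/362880 = 0.367879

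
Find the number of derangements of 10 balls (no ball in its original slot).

Derangements satisfy D(n) = (n-1)(D(n-1) + D(n-2)), starting from D(0)=1, D(1)=0.
D(2) = 1 x (0 + 1) = 1
D(3) = 2 x (1 + 0) = 2
D(4) = 3 x (2 + 1) = 9
D(5) = 4 x (9 + 2) = 44
D(6) = 5 x (44 + 9) = 265
D(7) = 6 x (265 + 44) = 1854
D(8) = 7 x (1854 + 265) = 14833
D(9) = 8 x (14833 + 1854) = 133496
D(10) = 9 x (D(9) + D(8)) = 9 x (133496 + 14833)

Final answer: D(10) = 1334961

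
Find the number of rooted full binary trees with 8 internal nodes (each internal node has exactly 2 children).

This is a standard Catalan-number count: the answer is C_n. Here n = 8.
C_n = (2n)!/(n!(n+1)!), so C_{8} = 16!/(8! x 9!) = C(16,8)/9 = 12870/9.

Final answer: C_{8} = 1430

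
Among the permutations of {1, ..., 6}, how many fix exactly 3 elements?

Choose which 3 elements are fixed: C(6,3) = 20.
Derange the remaining 3 using D(j) = (j-1)(D(j-1) + D(j-2)), D(0)=1, D(1)=0: D(2)=1, D(3)=2.
Total: 20 x 2.

Final answer: C(6,3) D(3) = 40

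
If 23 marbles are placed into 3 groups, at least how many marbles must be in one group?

By the pigeonhole principle: ceiling(23/3).

Final answer: 8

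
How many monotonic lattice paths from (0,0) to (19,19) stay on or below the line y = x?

Total monotonic paths to (19,19): C(38,19) = 35345263800.
Reflecting each bad path at its first crossing gives a bijection with paths to (18,20): C(38,20) = 33578000610.
Valid Dyck paths: 35345263800 - 33578000610.
(This is the Catalan number C_{19}.)

Final answer: C_{19} = 1767263190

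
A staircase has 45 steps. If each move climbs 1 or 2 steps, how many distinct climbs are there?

Let f(n) count the ways. The last step is size 1 or 2, so f(n) = f(n-1) + f(n-2) with f(1)=1, f(2)=2.
Building up term by term: f(1)=1, f(2)=2, f(3)=3, f(4)=5, f(5)=8, f(6)=13, f(7)=21, f(8)=34, f(9)=55, f(10)=89, f(11)=144, f(12)=233, f(13)=377, f(14)=610, f(15)=987, f(16)=1597, f(17)=2584, f(18)=4181, f(19)=6765, f(20)=10946, f(21)=17711, f(22)=28657, f(23)=46368, f(24)=75025, f(25)=121393, f(26)=196418, f(27)=317811, f(28)=514229, f(29)=832040, f(30)=1346269, f(31)=2178309, f(32)=3524578, f(33)=5702887, f(34)=9227465, f(35)=14930352, f(36)=24157817, f(37)=39088169, f(38)=63245986, f(39)=102334155, f(40)=165580141, f(41)=267914296, f(42)=433494437, f(43)=701408733, f(44)=1134903170, f(45)=1836311903.

Final answer: 1836311903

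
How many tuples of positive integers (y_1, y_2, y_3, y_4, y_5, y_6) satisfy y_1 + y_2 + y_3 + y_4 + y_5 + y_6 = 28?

Substitute y'_i = y_i - 1 (so y'_i >= 0). Then sum y'_i = 28 - 6 = 22.
Stars and bars: C(22+6-1, 6-1) = C(27,5).

Final answer: C(27,5) = 80730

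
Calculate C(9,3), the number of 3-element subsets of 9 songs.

C(9,3) = 9!/(3! x (9-3)!).

Final answer: C(9,3) = 84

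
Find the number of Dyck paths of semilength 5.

Total monotonic paths to (5,5): C(10,5) = 252.
Reflecting each bad path at its first crossing gives a bijection with paths to (4,6): C(10,6) = 210.
Valid Dyck paths: 252 - 210.
(This is the Catalan number C_{5}.)

Final answer: C_{5} = 42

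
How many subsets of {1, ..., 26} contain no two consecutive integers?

Let a(n) count such subsets of {1, ..., n}. Either n is excluded (a(n-1) ways) or n is included, forcing n-1 out (a(n-2) ways), so a(n) = a(n-1) + a(n-2) with a(1)=2, a(2)=3.
Building up term by term: a(1)=2, a(2)=3, a(3)=5, a(4)=8, a(5)=13, a(6)=21, a(7)=34, a(8)=55, a(9)=89, a(10)=144, a(11)=233, a(12)=377, a(13)=610, a(14)=987, a(15)=1597, a(16)=2584, a(17)=4181, a(18)=6765, a(19)=10946, a(20)=17711, a(21)=28657, a(22)=46368, a(23)=75025, a(24)=121393, a(25)=196418, a(26)=317811.

Final answer: 317811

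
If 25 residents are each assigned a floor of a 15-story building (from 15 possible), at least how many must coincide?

There are 15 possible values for floor of a 15-story building. With 25 residents and 15 categories, by pigeonhole: ceiling(25/15).

Final answer: 2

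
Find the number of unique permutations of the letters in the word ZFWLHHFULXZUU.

Letters (F:2, H:2, L:2, U:3, W:1, X:1, Z:2). Total letters: 13.
Permutations = 13!/(3! x 2! x 2! x 2! x 2!).

Final answer: 64864800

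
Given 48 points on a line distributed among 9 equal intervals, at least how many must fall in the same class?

By pigeonhole with 48 objects and 9 categories: ceiling(48/9).

Final answer: 6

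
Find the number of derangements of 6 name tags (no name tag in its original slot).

D(n) = (n-1)(D(n-1) + D(n-2)), D(0)=1, D(1)=0.
D(2) = 1 x (0 + 1) = 1
D(3) = 2 x (1 + 0) = 2
D(4) = 3 x (2 + 1) = 9
D(5) = 4 x (9 + 2) = 44
D(6) = 5 x (D(5) + D(4)) = 5 x (44 + 9)

Final answer: D(6) = 265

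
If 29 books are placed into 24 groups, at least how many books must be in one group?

By the pigeonhole principle: ceiling(29/24).

Final answer: 2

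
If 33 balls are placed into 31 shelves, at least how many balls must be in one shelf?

By the pigeonhole principle: ceiling(33/31).

Final answer: 2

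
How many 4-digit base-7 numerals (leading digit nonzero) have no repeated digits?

First digit: 6 (nonzero). Second: 6 (not first). Third: 5, etc.
Total: 6 x 6 x 5 x 4.

Final answer: 720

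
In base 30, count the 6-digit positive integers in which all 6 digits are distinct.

First digit: 29 (nonzero). Second: 29 (not first). Third: 28, etc.
Total: 29 x 29 x 28 x 27 x 26 x 25.

Final answer: 413267400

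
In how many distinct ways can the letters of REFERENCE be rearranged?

Letters (C:1, E:4, F:1, N:1, R:2). Total letters: 9.
Permutations = 9!/(4! x 2!).

Final answer: 7560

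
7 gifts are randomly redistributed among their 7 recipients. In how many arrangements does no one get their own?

D(n) = (n-1)(D(n-1) + D(n-2)), D(0)=1, D(1)=0.
D(2) = 1 x (0 + 1) = 1
D(3) = 2 x (1 + 0) = 2
D(4) = 3 x (2 + 1) = 9
D(5) = 4 x (9 + 2) = 44
D(6) = 5 x (44 + 9) = 265
D(7) = 6 x (D(6) + D(5)) = 6 x (265 + 44)

Final answer: D(7) = 1854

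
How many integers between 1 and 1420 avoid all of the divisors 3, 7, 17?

|div by 3|=473, |div by 7|=202, |div by 17|=83.
|div by 3&7|=67, |div by 3&17|=27, |div by 7&17|=11, |div by all|=3.
By inclusion-exclusion, divisible by at least one: 473+202+83-67-27-11+3 = 656.
Not divisible by any: 1420 - 656.

Final answer: 764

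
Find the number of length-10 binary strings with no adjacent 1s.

Classify by the final bit: ...0 gives a(n-1) strings, ...01 gives a(n-2) strings. Thus a(n) = a(n-1) + a(n-2) with a(1)=2, a(2)=3.
Iterating the recurrence: a(1)=2, a(2)=3, a(3)=5, a(4)=8, a(5)=13, a(6)=21, a(7)=34, a(8)=55, a(9)=89, a(10)=144.

Final answer: 144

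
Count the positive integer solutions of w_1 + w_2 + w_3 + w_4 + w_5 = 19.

Substitute w'_i = w_i - 1 (so w'_i >= 0). Then sum w'_i = 19 - 5 = 14.
Stars and bars: C(14+5-1, 5-1) = C(18,4).

Final answer: C(18,4) = 3060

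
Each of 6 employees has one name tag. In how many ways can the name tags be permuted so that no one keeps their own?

Derangements satisfy D(n) = (n-1)(D(n-1) + D(n-2)), starting from D(0)=1, D(1)=0.
D(2) = 1 x (0 + 1) = 1
D(3) = 2 x (1 + 0) = 2
D(4) = 3 x (2 + 1) = 9
D(5) = 4 x (9 + 2) = 44
D(6) = 5 x (D(5) + D(4)) = 5 x (44 + 9)

Final answer: D(6) = 265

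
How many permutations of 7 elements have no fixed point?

D(n) = (n-1)(D(n-1) + D(n-2)), D(0)=1, D(1)=0.
Building up: D(2)=1, D(3)=2, D(4)=9, D(5)=44, D(6)=265.
D(7) = 6 x (D(6) + D(5)) = 6 x (265 + 44).

Final answer: D(7) = 1854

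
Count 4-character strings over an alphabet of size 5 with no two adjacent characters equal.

Let g(n) count such strings. g(1) = 5, and each valid string of length n-1 extends in 4 ways (any symbol but the last), so g(n) = 4 g(n-1).
Total: g(4) = 5 x 4^3.

Final answer: 5 x 4^{3} = 320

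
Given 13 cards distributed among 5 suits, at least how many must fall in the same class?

By pigeonhole with 13 objects and 5 categories: ceiling(13/5).

Final answer: 3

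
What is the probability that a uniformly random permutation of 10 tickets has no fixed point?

Use the recurrence D(n) = (n-1)(D(n-1) + D(n-2)) with D(0)=1, D(1)=0.
Building up: D(2)=1, D(3)=2, D(4)=9, D(5)=44, D(6)=265, D(7)=1854, D(8)=14833, D(9)=133496, D(10)=1334961.
Total arrangements: 10! = 3628800.
Probability = D(10)/10! = 16481/44800.

Final answer: D(10)/10! = 1334961/3628800 = 0.367879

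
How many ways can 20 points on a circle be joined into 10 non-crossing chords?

The structures are counted by the Catalan number C_n. Here n = 20/2 = 10.
Using C_0 = 1 and C_(k+1) = C_k x 2(2k+1)/(k+2), build up term by term: C_1=1, C_2=2, C_3=5, C_4=14, C_5=42, C_6=132, C_7=429, C_8=1430, C_9=4862, C_10=16796.

Final answer: C_{10} = 16796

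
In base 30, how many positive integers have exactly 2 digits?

In base 30, the leading digit has 29 choices (1..29); each of the remaining 1 digits has 30 choices.
Total: 29 x 30^1.

Final answer: 870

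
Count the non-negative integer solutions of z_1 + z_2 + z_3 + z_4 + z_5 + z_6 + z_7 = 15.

Stars and bars with 15 stars and 6 bars:
C(15+7-1, 7-1) = C(21,6).

Final answer: C(21,6) = 54264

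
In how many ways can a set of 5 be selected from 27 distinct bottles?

C(27,5) = 27!/(5! x 22!).

Final answer: \binom{27}{5} = 80730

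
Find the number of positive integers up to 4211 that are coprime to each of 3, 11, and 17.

|div by 3|=1403, |div by 11|=382, |div by 17|=247.
|div by 3&11|=127, |div by 3&17|=82, |div by 11&17|=22, |div by all|=7.
By inclusion-exclusion, divisible by at least one: 1403+382+247-127-82-22+7 = 1808.
Not divisible by any: 4211 - 1808.

Final answer: 2403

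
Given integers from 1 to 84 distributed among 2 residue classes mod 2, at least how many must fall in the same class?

By pigeonhole with 84 objects and 2 categories: ceiling(84/2).

Final answer: 42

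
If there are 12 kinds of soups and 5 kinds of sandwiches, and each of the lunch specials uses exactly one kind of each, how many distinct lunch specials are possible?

By the multiplication principle: 12 x 5.

Final answer: 60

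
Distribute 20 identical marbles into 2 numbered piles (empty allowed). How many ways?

Stars and bars: C(n+k-1, k-1) = C(21,1).

Final answer: C(21,1) = 21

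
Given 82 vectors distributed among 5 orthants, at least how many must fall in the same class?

By pigeonhole with 82 objects and 5 categories: ceiling(82/5).

Final answer: 17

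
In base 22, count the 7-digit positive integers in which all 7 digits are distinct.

The leading digit has 21 choices (anything but zero); the next has 21 (anything but the first), then 20, and so on, one fewer each time.
Total: 21 x 21 x 20 x 19 x 18 x 17 x 16.

Final answer: 820471680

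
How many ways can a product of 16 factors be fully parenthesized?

This is a standard Catalan-number count: the answer is C_n. Here n = 16 - 1 = 15.
C_n = C(2n,n) - C(2n,n+1), so C_{15} = C(30,15) - C(30,16) = 155117520 - 145422675.

Final answer: C_{15} = 9694845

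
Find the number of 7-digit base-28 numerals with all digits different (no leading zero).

The leading digit has 27 choices (anything but zero); the next has 27 (anything but the first), then 26, and so on, one fewer each time.
Total: 27 x 27 x 26 x 25 x 24 x 23 x 22.

Final answer: 5754434400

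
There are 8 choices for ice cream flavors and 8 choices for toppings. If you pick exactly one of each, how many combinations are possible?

By the multiplication principle: 8 x 8.

Final answer: 64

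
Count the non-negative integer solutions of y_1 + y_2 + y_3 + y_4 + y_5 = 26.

Stars and bars with 26 stars and 4 bars:
C(26+5-1, 5-1) = C(30,4).

Final answer: C(30,4) = 27405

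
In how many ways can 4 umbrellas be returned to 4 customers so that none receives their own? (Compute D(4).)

Derangements satisfy D(n) = (n-1)(D(n-1) + D(n-2)), starting from D(0)=1, D(1)=0.
D(2) = 1 x (0 + 1) = 1
D(3) = 2 x (1 + 0) = 2
D(4) = 3 x (D(3) + D(2)) = 3 x (2 + 1)

Final answer: D(4) = 9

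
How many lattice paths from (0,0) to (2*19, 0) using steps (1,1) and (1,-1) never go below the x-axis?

Total monotonic paths to (19,19): C(38,19) = 35345263800.
Reflecting each bad path at its first crossing gives a bijection with paths to (18,20): C(38,20) = 33578000610.
Valid Dyck paths: 35345263800 - 33578000610.
(This is the Catalan number C_{19}.)

Final answer: C_{19} = 1767263190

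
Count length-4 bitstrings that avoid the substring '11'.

Classify by the final bit: ...0 gives a(n-1) strings, ...01 gives a(n-2) strings. Thus a(n) = a(n-1) + a(n-2) with a(1)=2, a(2)=3.
Iterating the recurrence: a(1)=2, a(2)=3, a(3)=5, a(4)=8.

Final answer: 8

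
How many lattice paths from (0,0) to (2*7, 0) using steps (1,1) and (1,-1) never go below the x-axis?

Total monotonic paths to (7,7): C(14,7) = 3432.
By the reflection principle, paths that go above the diagonal number C(14,8) = 3003.
Valid Dyck paths: 3432 - 3003.
(These counts are the Catalan numbers.)

Final answer: C_{7} = 429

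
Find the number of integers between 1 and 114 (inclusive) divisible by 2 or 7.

Multiples of 2: 57. Multiples of 7: 16. Of both (lcm=14): 8.
By inclusion-exclusion: 57 + 16 - 8.

Final answer: 65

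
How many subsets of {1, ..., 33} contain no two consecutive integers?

Condition on whether n belongs to the subset: if not, any valid subset of {1, ..., n-1} works (a(n-1)); if so, n-1 is excluded and the rest is a valid subset of {1, ..., n-2} (a(n-2)). Hence a(n) = a(n-1) + a(n-2), a(1)=2, a(2)=3.
Building up term by term: a(1)=2, a(2)=3, a(3)=5, a(4)=8, a(5)=13, a(6)=21, a(7)=34, a(8)=55, a(9)=89, a(10)=144, a(11)=233, a(12)=377, a(13)=610, a(14)=987, a(15)=1597, a(16)=2584, a(17)=4181, a(18)=6765, a(19)=10946, a(20)=17711, a(21)=28657, a(22)=46368, a(23)=75025, a(24)=121393, a(25)=196418, a(26)=317811, a(27)=514229, a(28)=832040, a(29)=1346269, a(30)=2178309, a(31)=3524578, a(32)=5702887, a(33)=9227465.

Final answer: 9227465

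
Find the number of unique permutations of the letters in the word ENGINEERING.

Letters (E:3, G:2, I:2, N:3, R:1). Total letters: 11.
Permutations = 11!/(3! x 3! x 2! x 2!).

Final answer: 277200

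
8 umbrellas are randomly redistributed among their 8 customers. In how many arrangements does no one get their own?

D(n) = (n-1)(D(n-1) + D(n-2)), D(0)=1, D(1)=0.
D(2) = 1 x (0 + 1) = 1
D(3) = 2 x (1 + 0) = 2
D(4) = 3 x (2 + 1) = 9
D(5) = 4 x (9 + 2) = 44
D(6) = 5 x (44 + 9) = 265
D(7) = 6 x (265 + 44) = 1854
D(8) = 7 x (D(7) + D(6)) = 7 x (1854 + 265)

Final answer: D(8) = 14833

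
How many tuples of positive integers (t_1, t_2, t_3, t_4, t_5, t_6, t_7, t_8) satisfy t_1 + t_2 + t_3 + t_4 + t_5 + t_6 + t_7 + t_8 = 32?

Substitute t'_i = t_i - 1 (so t'_i >= 0). Then sum t'_i = 32 - 8 = 24.
Stars and bars: C(24+8-1, 8-1) = C(31,7).

Final answer: C(31,7) = 2629575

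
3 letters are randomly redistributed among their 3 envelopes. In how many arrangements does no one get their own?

D(n) = (n-1)(D(n-1) + D(n-2)), D(0)=1, D(1)=0.
D(2) = 1 x (0 + 1) = 1
D(3) = 2 x (D(2) + D(1)) = 2 x (1 + 0)

Final answer: D(3) = 2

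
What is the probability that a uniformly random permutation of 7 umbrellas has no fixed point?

Use the recurrence D(n) = (n-1)(D(n-1) + D(n-2)) with D(0)=1, D(1)=0.
Building up: D(2)=1, D(3)=2, D(4)=9, D(5)=44, D(6)=265, D(7)=1854.
Total arrangements: 7! = 5040.
Probability = D(7)/7! = 103/280.

Final answer: D(7)/7! = 1854/5040 = 0.367857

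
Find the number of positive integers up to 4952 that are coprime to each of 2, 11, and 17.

|div by 2|=2476, |div by 11|=450, |div by 17|=291.
|div by 2&11|=225, |div by 2&17|=145, |div by 11&17|=26, |div by all|=13.
By inclusion-exclusion, divisible by at least one: 2476+450+291-225-145-26+13 = 2834.
Not divisible by any: 4952 - 2834.

Final answer: 2118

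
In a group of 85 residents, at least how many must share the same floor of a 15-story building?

There are 15 possible values for floor of a 15-story building. With 85 residents and 15 categories, by pigeonhole: ceiling(85/15).

Final answer: 6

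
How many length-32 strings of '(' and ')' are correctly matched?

The structures are counted by the Catalan number C_n. Here n = 16 (pairs).
C_n = C(2n,n) - C(2n,n+1), so C_{16} = C(32,16) - C(32,17) = 601080390 - 565722720.

Final answer: C_{16} = 35357670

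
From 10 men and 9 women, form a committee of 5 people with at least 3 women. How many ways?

Sum over valid woman counts:
C(9,3)C(10,2) = 3780
C(9,4)C(10,1) = 1260
C(9,5)C(10,0) = 126
Total: 3780 + 1260 + 126.

Final answer: 5166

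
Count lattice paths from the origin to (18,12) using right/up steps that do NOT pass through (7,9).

Total paths to (18,12): C(30,12) = 86493225.
Paths through (7,9): C(16,9) x C(14,3) = 4164160.
Avoiding (7,9): 86493225 - 4164160.

Final answer: 82329065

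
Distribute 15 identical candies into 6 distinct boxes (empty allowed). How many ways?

Stars and bars: C(n+k-1, k-1) = C(20,5).

Final answer: C(20,5) = 15504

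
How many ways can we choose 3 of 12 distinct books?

C(12,3) = 12!/(3! x (12-3)!).

Final answer: C(12,3) = 220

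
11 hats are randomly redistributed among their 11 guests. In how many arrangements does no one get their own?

Use the recurrence D(n) = (n-1)(D(n-1) + D(n-2)) with D(0)=1, D(1)=0.
D(2) = 1 x (0 + 1) = 1
D(3) = 2 x (1 + 0) = 2
D(4) = 3 x (2 + 1) = 9
D(5) = 4 x (9 + 2) = 44
D(6) = 5 x (44 + 9) = 265
D(7) = 6 x (265 + 44) = 1854
D(8) = 7 x (1854 + 265) = 14833
D(9) = 8 x (14833 + 1854) = 133496
D(10) = 9 x (133496 + 14833) = 1334961
D(11) = 10 x (D(10) + D(9)) = 10 x (1334961 + 133496)

Final answer: D(11) = 14684570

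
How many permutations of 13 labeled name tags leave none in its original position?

D(n) = (n-1)(D(n-1) + D(n-2)), D(0)=1, D(1)=0.
D(2) = 1 x (0 + 1) = 1
D(3) = 2 x (1 + 0) = 2
D(4) = 3 x (2 + 1) = 9
D(5) = 4 x (9 + 2) = 44
D(6) = 5 x (44 + 9) = 265
D(7) = 6 x (265 + 44) = 1854
D(8) = 7 x (1854 + 265) = 14833
D(9) = 8 x (14833 + 1854) = 133496
D(10) = 9 x (133496 + 14833) = 1334961
D(11) = 10 x (1334961 + 133496) = 14684570
D(12) = 11 x (14684570 + 1334961) = 176214841
D(13) = 12 x (D(12) + D(11)) = 12 x (176214841 + 14684570)

Final answer: D(13) = 2290792932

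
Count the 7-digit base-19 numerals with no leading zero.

Leading digit: 18 options (nonzero). Other 6 digit(s): 19 options each.
Total: 18 x 19^6.

Final answer: 846825858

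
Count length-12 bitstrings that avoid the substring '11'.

Let a(n) count valid strings. If the last bit is 0 the prefix is any valid string of length n-1; if it is 1 the string must end in 01 with a valid prefix of length n-2. So a(n) = a(n-1) + a(n-2), a(1)=2, a(2)=3.
Computing successive values: a(1)=2, a(2)=3, a(3)=5, a(4)=8, a(5)=13, a(6)=21, a(7)=34, a(8)=55, a(9)=89, a(10)=144, a(11)=233, a(12)=377.

Final answer: 377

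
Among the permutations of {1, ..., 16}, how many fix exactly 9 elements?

Choose which 9 elements are fixed: C(16,9) = 11440.
Derange the remaining 7 using D(j) = (j-1)(D(j-1) + D(j-2)), D(0)=1, D(1)=0: D(2)=1, D(3)=2, D(4)=9, D(5)=44, D(6)=265, D(7)=1854.
Total: 11440 x 1854.

Final answer: C(16,9) D(7) = 21209760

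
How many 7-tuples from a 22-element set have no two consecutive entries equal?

First character: 22 choices. Each subsequent: 21 choices (must differ from the previous one).
Total: 22 x 21^6.

Final answer: 22 x 21^{6} = 1886854662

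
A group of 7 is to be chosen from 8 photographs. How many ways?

C(8,7) = 8!/(7! x (8-7)!).

Final answer: C(8,7) = 8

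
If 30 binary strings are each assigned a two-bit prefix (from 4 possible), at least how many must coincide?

There are 4 possible values for two-bit prefix. With 30 binary strings and 4 categories, by pigeonhole: ceiling(30/4).

Final answer: 8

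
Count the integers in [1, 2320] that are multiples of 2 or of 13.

Multiples of 2: 1160. Multiples of 13: 178. Of both (lcm=26): 89.
By inclusion-exclusion: 1160 + 178 - 89.

Final answer: 1249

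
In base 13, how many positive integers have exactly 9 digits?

Leading digit: 12 options (nonzero). Other 8 digit(s): 13 options each.
Total: 12 x 13^8.

Final answer: 9788768652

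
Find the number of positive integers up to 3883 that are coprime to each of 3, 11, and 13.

|div by 3|=1294, |div by 11|=353, |div by 13|=298.
|div by 3&11|=117, |div by 3&13|=99, |div by 11&13|=27, |div by all|=9.
By inclusion-exclusion, divisible by at least one: 1294+353+298-117-99-27+9 = 1711.
Not divisible by any: 3883 - 1711.

Final answer: 2172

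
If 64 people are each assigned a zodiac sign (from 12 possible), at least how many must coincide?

There are 12 possible values for zodiac sign. With 64 people and 12 categories, by pigeonhole: ceiling(64/12).

Final answer: 6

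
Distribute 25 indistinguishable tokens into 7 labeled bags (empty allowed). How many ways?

Stars and bars: C(n+k-1, k-1) = C(31,6).

Final answer: C(31,6) = 736281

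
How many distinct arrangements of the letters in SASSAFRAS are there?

Letters (A:3, F:1, R:1, S:4). Total letters: 9.
Permutations = 9!/(4! x 3!).

Final answer: 2520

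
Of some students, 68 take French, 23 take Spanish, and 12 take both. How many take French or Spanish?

|A union B| = |A| + |B| - |A intersect B| = 68 + 23 - 12.

Final answer: 79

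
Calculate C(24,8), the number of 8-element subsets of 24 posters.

C(24,8) = 24!/(8! x (24-8)!).

Final answer: C(24,8) = 735471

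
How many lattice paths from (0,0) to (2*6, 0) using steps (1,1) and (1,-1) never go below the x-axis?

Total monotonic paths to (6,6): C(12,6) = 924.
Reflecting each bad path at its first crossing gives a bijection with paths to (5,7): C(12,7) = 792.
Valid Dyck paths: 924 - 792.
(This is the Catalan number C_{6}.)

Final answer: C_{6} = 132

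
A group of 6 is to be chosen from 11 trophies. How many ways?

C(11,6) = 11!/(6! x 5!).

Final answer: \binom{11}{6} = 462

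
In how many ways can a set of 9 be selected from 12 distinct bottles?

C(12,9) = 12!/(9! x 3!).

Final answer: \binom{12}{9} = 220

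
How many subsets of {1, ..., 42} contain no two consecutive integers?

Condition on whether n belongs to the subset: if not, any valid subset of {1, ..., n-1} works (a(n-1)); if so, n-1 is excluded and the rest is a valid subset of {1, ..., n-2} (a(n-2)). Hence a(n) = a(n-1) + a(n-2), a(1)=2, a(2)=3.
Building up term by term: a(1)=2, a(2)=3, a(3)=5, a(4)=8, a(5)=13, a(6)=21, a(7)=34, a(8)=55, a(9)=89, a(10)=144, a(11)=233, a(12)=377, a(13)=610, a(14)=987, a(15)=1597, a(16)=2584, a(17)=4181, a(18)=6765, a(19)=10946, a(20)=17711, a(21)=28657, a(22)=46368, a(23)=75025, a(24)=121393, a(25)=196418, a(26)=317811, a(27)=514229, a(28)=832040, a(29)=1346269, a(30)=2178309, a(31)=3524578, a(32)=5702887, a(33)=9227465, a(34)=14930352, a(35)=24157817, a(36)=39088169, a(37)=63245986, a(38)=102334155, a(39)=165580141, a(40)=267914296, a(41)=433494437, a(42)=701408733.

Final answer: 701408733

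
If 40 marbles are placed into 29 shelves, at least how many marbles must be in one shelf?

By the pigeonhole principle: ceiling(40/29).

Final answer: 2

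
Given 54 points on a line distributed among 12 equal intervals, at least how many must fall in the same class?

By pigeonhole with 54 objects and 12 categories: ceiling(54/12).

Final answer: 5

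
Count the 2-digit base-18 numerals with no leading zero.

These are the integers in [18^1, 18^2), so the count is 18^2 - 18^1 = 17 x 18^1.

Final answer: 306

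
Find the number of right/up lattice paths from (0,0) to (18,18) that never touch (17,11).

Total paths to (18,18): C(36,18) = 9075135300.
Paths through (17,11): C(28,11) x C(8,7) = 171793440.
Avoiding (17,11): 9075135300 - 171793440.

Final answer: 8903341860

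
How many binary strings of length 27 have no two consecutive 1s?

A valid string ends in 0 (append to any length-(n-1) valid string) or in 01 (append to any length-(n-2) valid string), so a(n) = a(n-1) + a(n-2) with a(1)=2, a(2)=3.
Computing successive values: a(1)=2, a(2)=3, a(3)=5, a(4)=8, a(5)=13, a(6)=21, a(7)=34, a(8)=55, a(9)=89, a(10)=144, a(11)=233, a(12)=377, a(13)=610, a(14)=987, a(15)=1597, a(16)=2584, a(17)=4181, a(18)=6765, a(19)=10946, a(20)=17711, a(21)=28657, a(22)=46368, a(23)=75025, a(24)=121393, a(25)=196418, a(26)=317811, a(27)=514229.

Final answer: 514229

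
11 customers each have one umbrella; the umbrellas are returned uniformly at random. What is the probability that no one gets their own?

Derangements satisfy D(n) = (n-1)(D(n-1) + D(n-2)), starting from D(0)=1, D(1)=0.
Building up: D(2)=1, D(3)=2, D(4)=9, D(5)=44, D(6)=265, D(7)=1854, D(8)=14833, D(9)=133496, D(10)=1334961, D(11)=14684570.
Total arrangements: 11! = 39916800.
Probability = D(11)/11! = 1468457/3991680.

Final answer: D(11)/11! = 14684570/39916800 = 0.367879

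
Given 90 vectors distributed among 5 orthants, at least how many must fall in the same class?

By pigeonhole with 90 objects and 5 categories: ceiling(90/5).

Final answer: 18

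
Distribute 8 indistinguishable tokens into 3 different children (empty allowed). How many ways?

Stars and bars: C(n+k-1, k-1) = C(10,2).

Final answer: C(10,2) = 45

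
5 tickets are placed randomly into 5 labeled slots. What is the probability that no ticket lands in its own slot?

Use the recurrence D(n) = (n-1)(D(n-1) + D(n-2)) with D(0)=1, D(1)=0.
Building up: D(2)=1, D(3)=2, D(4)=9, D(5)=44.
Total arrangements: 5! = 120.
Probability = D(5)/5! = 11/30.

Final answer: D(5)/5! = 44/120 = 0.366667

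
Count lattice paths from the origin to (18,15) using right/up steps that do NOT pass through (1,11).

Total paths to (18,15): C(33,15) = 1037158320.
Paths through (1,11): C(12,11) x C(21,4) = 71820.
Avoiding (1,11): 1037158320 - 71820.

Final answer: 1037086500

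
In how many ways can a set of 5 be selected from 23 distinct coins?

C(23,5) = 23!/(5! x 18!).

Final answer: \binom{23}{5} = 33649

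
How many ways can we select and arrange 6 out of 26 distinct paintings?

P(26,6) = 26!/(26-6)! = 26!/20!.

Final answer: P(26,6) = 165765600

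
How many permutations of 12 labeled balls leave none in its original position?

Derangements satisfy D(n) = (n-1)(D(n-1) + D(n-2)), starting from D(0)=1, D(1)=0.
D(2) = 1 x (0 + 1) = 1
D(3) = 2 x (1 + 0) = 2
D(4) = 3 x (2 + 1) = 9
D(5) = 4 x (9 + 2) = 44
D(6) = 5 x (44 + 9) = 265
D(7) = 6 x (265 + 44) = 1854
D(8) = 7 x (1854 + 265) = 14833
D(9) = 8 x (14833 + 1854) = 133496
D(10) = 9 x (133496 + 14833) = 1334961
D(11) = 10 x (1334961 + 133496) = 14684570
D(12) = 11 x (D(11) + D(10)) = 11 x (14684570 + 1334961)

Final answer: D(12) = 176214841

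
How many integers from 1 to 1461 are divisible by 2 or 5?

Multiples of 2: 730. Multiples of 5: 292. Of both (lcm=10): 146.
By inclusion-exclusion: 730 + 292 - 146.

Final answer: 876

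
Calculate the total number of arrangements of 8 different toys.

The number of ways to arrange 8 distinct objects is 8!.

Final answer: 8! = 40320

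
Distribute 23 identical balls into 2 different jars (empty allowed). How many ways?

Stars and bars: C(n+k-1, k-1) = C(24,1).

Final answer: C(24,1) = 24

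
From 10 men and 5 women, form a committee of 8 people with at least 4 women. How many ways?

Sum over valid woman counts:
C(5,4)C(10,4) = 1050
C(5,5)C(10,3) = 120
Total: 1050 + 120.

Final answer: 1170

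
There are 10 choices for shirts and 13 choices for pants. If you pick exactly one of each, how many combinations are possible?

By the multiplication principle: 10 x 13.

Final answer: 130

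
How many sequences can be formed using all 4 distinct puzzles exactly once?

The number of ways to arrange 4 distinct objects is 4!.

Final answer: 4! = 24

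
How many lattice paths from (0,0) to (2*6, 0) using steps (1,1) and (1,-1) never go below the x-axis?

Total monotonic paths to (6,6): C(12,6) = 924.
By the reflection principle, paths that go above the diagonal number C(12,7) = 792.
Valid Dyck paths: 924 - 792.
(This is the Catalan number C_{6}.)

Final answer: C_{6} = 132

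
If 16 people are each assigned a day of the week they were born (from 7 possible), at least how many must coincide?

There are 7 possible values for day of the week they were born. With 16 people and 7 categories, by pigeonhole: ceiling(16/7).

Final answer: 3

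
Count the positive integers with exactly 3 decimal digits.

First digit: 9 choices (1-9). Each of the remaining 2 digits: 10 choices.
Total: 9 x 10^2.

Final answer: 900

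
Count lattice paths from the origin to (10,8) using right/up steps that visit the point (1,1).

Paths (0,0)->(1,1): C(2,1) = 2.
Paths (1,1)->(10,8): C(16,7) = 11440.
By multiplication principle: 2 x 11440.

Final answer: 22880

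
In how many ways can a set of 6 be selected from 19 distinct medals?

C(19,6) = 19!/(6! x 13!).

Final answer: \binom{19}{6} = 27132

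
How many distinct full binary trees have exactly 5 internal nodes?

This is counted by the nth Catalan number C_n. Here n = 5.
C_n = C(2n,n)/(n+1), so C_{5} = C(10,5)/6 = 252/6.

Final answer: C_{5} = 42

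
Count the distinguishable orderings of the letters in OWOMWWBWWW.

Letters (B:1, M:1, O:2, W:6). Total letters: 10.
Permutations = 10!/(6! x 2!).

Final answer: 2520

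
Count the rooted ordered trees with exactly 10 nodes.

This is counted by the nth Catalan number C_n. Here n = 10 - 1 = 9.
C_n = (2n)!/(n!(n+1)!), so C_{9} = 18!/(9! x 10!) = C(18,9)/10 = 48620/10.

Final answer: C_{9} = 4862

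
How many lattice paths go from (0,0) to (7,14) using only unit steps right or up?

Each path has 7 right steps and 14 up steps in some order (21 steps total).
Choose which 14 of the 21 steps are up: C(21,14).

Final answer: C(21,14) = 116280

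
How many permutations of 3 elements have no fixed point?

D(n) = (n-1)(D(n-1) + D(n-2)), D(0)=1, D(1)=0.
Building up: D(2)=1.
D(3) = 2 x (D(2) + D(1)) = 2 x (1 + 0).

Final answer: D(3) = 2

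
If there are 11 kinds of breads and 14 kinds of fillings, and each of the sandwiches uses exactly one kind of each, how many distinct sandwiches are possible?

By the multiplication principle: 11 x 14.

Final answer: 154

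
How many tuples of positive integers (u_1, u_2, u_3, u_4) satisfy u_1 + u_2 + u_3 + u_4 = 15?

Substitute u'_i = u_i - 1 (so u'_i >= 0). Then sum u'_i = 15 - 4 = 11.
Stars and bars: C(11+4-1, 4-1) = C(14,3).

Final answer: C(14,3) = 364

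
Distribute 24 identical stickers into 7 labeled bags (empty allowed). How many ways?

Stars and bars: C(n+k-1, k-1) = C(30,6).

Final answer: C(30,6) = 593775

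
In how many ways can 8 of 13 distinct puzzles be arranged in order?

P(13,8) = 13!/(13-8)! = 13!/5!.

Final answer: P(13,8) = 51891840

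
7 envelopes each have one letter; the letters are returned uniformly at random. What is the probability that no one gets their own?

D(n) = (n-1)(D(n-1) + D(n-2)), D(0)=1, D(1)=0.
Building up: D(2)=1, D(3)=2, D(4)=9, D(5)=44, D(6)=265, D(7)=1854.
Total arrangements: 7! = 5040.
Probability = D(7)/7! = 103/280.

Final answer: D(7)/7! = 1854/5040 = 0.367857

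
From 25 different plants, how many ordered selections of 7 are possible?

P(25,7) = 25!/(25-7)! = 25!/18!.

Final answer: P(25,7) = 2422728000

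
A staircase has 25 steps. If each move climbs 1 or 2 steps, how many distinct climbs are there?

Let f(n) count the ways. The last step is size 1 or 2, so f(n) = f(n-1) + f(n-2) with f(1)=1, f(2)=2.
Building up term by term: f(1)=1, f(2)=2, f(3)=3, f(4)=5, f(5)=8, f(6)=13, f(7)=21, f(8)=34, f(9)=55, f(10)=89, f(11)=144, f(12)=233, f(13)=377, f(14)=610, f(15)=987, f(16)=1597, f(17)=2584, f(18)=4181, f(19)=6765, f(20)=10946, f(21)=17711, f(22)=28657, f(23)=46368, f(24)=75025, f(25)=121393.

Final answer: 121393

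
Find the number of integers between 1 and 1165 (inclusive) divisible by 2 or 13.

Multiples of 2: 582. Multiples of 13: 89. Of both (lcm=26): 44.
By inclusion-exclusion: 582 + 89 - 44.

Final answer: 627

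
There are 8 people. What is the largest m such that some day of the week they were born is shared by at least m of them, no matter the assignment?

There are 7 possible values for day of the week they were born. With 8 people and 7 categories, by pigeonhole: ceiling(8/7).

Final answer: 2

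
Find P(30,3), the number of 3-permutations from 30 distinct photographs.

P(30,3) = 30!/(30-3)! = 30!/27!.

Final answer: P(30,3) = 24360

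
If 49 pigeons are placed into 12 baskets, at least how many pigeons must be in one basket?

By the pigeonhole principle: ceiling(49/12).

Final answer: 5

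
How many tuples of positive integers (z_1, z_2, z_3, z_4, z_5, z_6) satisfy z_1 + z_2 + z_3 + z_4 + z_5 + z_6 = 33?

Substitute z'_i = z_i - 1 (so z'_i >= 0). Then sum z'_i = 33 - 6 = 27.
Stars and bars: C(27+6-1, 6-1) = C(32,5).

Final answer: C(32,5) = 201376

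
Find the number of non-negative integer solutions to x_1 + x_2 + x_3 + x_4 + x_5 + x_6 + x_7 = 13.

Stars and bars with 13 stars and 6 bars:
C(13+7-1, 7-1) = C(19,6).

Final answer: C(19,6) = 27132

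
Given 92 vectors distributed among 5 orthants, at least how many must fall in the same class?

By pigeonhole with 92 objects and 5 categories: ceiling(92/5).

Final answer: 19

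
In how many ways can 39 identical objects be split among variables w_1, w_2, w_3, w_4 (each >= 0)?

Stars and bars with 39 stars and 3 bars:
C(39+4-1, 4-1) = C(42,3).

Final answer: C(42,3) = 11480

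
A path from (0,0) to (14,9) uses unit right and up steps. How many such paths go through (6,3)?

Paths (0,0)->(6,3): C(9,3) = 84.
Paths (6,3)->(14,9): C(14,6) = 3003.
By multiplication principle: 84 x 3003.

Final answer: 252252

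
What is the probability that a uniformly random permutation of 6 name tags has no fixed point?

Use the recurrence D(n) = (n-1)(D(n-1) + D(n-2)) with D(0)=1, D(1)=0.
Building up: D(2)=1, D(3)=2, D(4)=9, D(5)=44, D(6)=265.
Total arrangements: 6! = 720.
Probability = D(6)/6! = 53/144.

Final answer: D(6)/6! = 265/720 = 0.368056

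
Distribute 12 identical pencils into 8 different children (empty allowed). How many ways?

Stars and bars: C(n+k-1, k-1) = C(19,7).

Final answer: C(19,7) = 50388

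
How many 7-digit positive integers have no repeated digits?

First digit: 9 (not 0). Second: 9 (not first). Third: 8, etc.
Total: 9 x 9 x 8 x 7 x 6 x 5 x 4.

Final answer: 544320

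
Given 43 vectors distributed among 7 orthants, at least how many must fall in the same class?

By pigeonhole with 43 objects and 7 categories: ceiling(43/7).

Final answer: 7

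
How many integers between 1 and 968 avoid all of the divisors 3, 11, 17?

|div by 3|=322, |div by 11|=88, |div by 17|=56.
|div by 3&11|=29, |div by 3&17|=18, |div by 11&17|=5, |div by all|=1.
By inclusion-exclusion, divisible by at least one: 322+88+56-29-18-5+1 = 415.
Not divisible by any: 968 - 415.

Final answer: 553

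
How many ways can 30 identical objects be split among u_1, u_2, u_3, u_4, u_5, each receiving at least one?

Substitute u'_i = u_i - 1 (so u'_i >= 0). Then sum u'_i = 30 - 5 = 25.
Stars and bars: C(25+5-1, 5-1) = C(29,4).

Final answer: C(29,4) = 23751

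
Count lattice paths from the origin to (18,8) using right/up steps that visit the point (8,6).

Paths (0,0)->(8,6): C(14,6) = 3003.
Paths (8,6)->(18,8): C(12,2) = 66.
By multiplication principle: 3003 x 66.

Final answer: 198198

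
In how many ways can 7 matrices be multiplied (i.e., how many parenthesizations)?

The structures are counted by the Catalan number C_n. Here n = 7 - 1 = 6.
Using C_0 = 1 and C_(k+1) = C_k x 2(2k+1)/(k+2), build up term by term: C_1=1, C_2=2, C_3=5, C_4=14, C_5=42, C_6=132.

Final answer: C_{6} = 132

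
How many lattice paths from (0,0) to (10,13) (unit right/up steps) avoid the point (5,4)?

Total paths to (10,13): C(23,13) = 1144066.
Paths through (5,4): C(9,4) x C(14,9) = 252252.
Avoiding (5,4): 1144066 - 252252.

Final answer: 891814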